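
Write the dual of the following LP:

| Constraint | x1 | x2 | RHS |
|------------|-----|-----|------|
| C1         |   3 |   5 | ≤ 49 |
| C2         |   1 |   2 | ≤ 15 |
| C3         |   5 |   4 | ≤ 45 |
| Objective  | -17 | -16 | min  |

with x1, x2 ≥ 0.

Primal min cᵀx s.t. Ax ≤ b, x ≥ 0  →  Dual max −bᵀy s.t. Aᵀy ≥ −c, y ≥ 0.

Maximize: z = -49y1 - 15y2 - 45y3

Subject to:
  3y1 + y2 + 5y3 ≥ 17
  5y1 + 2y2 + 4y3 ≥ 16
  y1, y2, y3 ≥ 0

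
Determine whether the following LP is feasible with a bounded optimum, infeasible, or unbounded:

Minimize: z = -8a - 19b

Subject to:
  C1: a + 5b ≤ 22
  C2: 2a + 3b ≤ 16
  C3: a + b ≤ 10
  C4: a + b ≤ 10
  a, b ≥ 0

Feasible with a bounded optimal solution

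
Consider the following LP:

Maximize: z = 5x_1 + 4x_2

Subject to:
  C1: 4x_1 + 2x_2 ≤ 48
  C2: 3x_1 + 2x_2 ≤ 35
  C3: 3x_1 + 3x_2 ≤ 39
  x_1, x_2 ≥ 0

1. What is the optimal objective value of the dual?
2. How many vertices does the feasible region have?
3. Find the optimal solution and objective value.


1. 61
2. 4
3. x_1 = 9, x_2 = 4, z = 61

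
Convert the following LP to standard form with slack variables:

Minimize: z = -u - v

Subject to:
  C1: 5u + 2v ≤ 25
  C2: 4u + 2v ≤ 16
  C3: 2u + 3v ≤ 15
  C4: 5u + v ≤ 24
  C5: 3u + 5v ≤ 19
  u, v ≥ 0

min z = -u - v

s.t.
  5u + 2v + s1 = 25
  4u + 2v + s2 = 16
  2u + 3v + s3 = 15
  5u + v + s4 = 24
  3u + 5v + s5 = 19
  u, v, s1, s2, s3, s4, s5 ≥ 0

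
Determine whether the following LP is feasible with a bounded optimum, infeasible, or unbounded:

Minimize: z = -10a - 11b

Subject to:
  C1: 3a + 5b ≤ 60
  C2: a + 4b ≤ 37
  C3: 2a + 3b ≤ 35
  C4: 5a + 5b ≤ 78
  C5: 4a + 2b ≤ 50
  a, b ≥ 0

Feasible with a bounded optimal solution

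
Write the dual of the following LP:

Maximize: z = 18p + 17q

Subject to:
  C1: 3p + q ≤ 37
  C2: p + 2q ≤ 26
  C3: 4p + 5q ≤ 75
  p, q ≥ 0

Primal max cᵀx s.t. Ax ≤ b, x ≥ 0  →  Dual min bᵀy s.t. Aᵀy ≥ c, y ≥ 0.

Minimize: z = 37y1 + 26y2 + 75y3

Subject to:
  3y1 + y2 + 4y3 ≥ 18
  y1 + 2y2 + 5y3 ≥ 17
  y1, y2, y3 ≥ 0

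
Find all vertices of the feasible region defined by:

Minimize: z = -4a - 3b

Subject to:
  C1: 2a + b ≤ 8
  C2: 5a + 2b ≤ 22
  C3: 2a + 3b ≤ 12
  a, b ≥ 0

(0, 0), (4, 0), (3, 2), (0, 4)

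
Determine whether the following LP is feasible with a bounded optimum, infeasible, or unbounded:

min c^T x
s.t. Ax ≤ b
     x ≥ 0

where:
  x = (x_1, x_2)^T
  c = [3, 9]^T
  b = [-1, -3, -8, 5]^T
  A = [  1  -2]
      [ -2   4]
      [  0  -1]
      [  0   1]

Infeasible (no feasible solution exists)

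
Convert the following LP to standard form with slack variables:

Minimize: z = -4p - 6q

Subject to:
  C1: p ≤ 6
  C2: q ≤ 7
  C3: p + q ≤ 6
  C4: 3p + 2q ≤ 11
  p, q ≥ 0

min z = -4p - 6q

s.t.
  p + s1 = 6
  q + s2 = 7
  p + q + s3 = 6
  3p + 2q + s4 = 11
  p, q, s1, s2, s3, s4 ≥ 0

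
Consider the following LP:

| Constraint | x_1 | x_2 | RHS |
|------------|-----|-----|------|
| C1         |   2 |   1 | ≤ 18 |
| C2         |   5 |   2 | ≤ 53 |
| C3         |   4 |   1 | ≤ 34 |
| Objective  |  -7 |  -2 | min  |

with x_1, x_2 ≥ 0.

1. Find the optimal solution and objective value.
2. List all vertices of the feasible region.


1. x_1 = 8, x_2 = 2, z = -60
2. (0, 0), (8.5, 0), (8, 2), (0, 18)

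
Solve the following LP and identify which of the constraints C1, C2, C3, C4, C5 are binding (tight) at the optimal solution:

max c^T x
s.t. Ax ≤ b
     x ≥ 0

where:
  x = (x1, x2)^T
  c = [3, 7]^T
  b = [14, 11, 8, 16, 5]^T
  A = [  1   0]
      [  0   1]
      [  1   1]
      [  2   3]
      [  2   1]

At x1 = 0, x2 = 5, compute slack b - a·x for each constraint:
  C1: 14 − 0 = 14  (slack)
  C2: 11 − 5 = 6  (slack)
  C3: 8 − 5 = 3  (slack)
  C4: 16 − 15 = 1  (slack)
  C5: 5 − 5 = 0  (binding)

Optimal: x1 = 0, x2 = 5
Binding: C5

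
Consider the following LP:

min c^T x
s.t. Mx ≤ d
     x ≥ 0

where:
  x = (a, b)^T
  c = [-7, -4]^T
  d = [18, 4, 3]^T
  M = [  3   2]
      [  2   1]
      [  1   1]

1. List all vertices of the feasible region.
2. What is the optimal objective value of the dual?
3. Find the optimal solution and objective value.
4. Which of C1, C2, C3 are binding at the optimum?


1. (0, 0), (2, 0), (1, 2), (0, 3)
2. -15
3. a = 1, b = 2, z = -15
4. C2, C3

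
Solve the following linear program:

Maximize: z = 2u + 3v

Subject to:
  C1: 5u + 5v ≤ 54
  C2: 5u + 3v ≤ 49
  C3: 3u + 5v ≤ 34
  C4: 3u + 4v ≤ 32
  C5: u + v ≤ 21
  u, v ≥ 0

Evaluate the objective at each vertex of the feasible region:
  z(0, 0) = 0
  z(9.8, 0) = 19.6
  z(9.091, 1.182) = 21.73
  z(8, 2) = 22  ←
  z(0, 6.8) = 20.4
The maximum is at u = 8, v = 2.

u = 8, v = 2, z = 22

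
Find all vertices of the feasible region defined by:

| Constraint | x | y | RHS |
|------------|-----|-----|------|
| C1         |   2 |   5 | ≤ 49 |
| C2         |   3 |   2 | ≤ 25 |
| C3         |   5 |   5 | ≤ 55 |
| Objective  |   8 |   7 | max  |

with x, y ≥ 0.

(0, 0), (8.333, 0), (3, 8), (2, 9), (0, 9.8)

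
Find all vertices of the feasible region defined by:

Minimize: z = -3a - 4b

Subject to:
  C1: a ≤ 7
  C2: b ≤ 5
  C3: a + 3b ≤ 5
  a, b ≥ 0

(0, 0), (5, 0), (0, 1.667)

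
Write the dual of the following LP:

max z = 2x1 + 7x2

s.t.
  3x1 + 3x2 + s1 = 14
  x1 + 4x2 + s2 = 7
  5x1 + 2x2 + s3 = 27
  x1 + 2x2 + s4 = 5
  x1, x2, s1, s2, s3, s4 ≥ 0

Primal max cᵀx s.t. Ax ≤ b, x ≥ 0  →  Dual min bᵀy s.t. Aᵀy ≥ c, y ≥ 0.

Minimize: z = 14y1 + 7y2 + 27y3 + 5y4

Subject to:
  3y1 + y2 + 5y3 + y4 ≥ 2
  3y1 + 4y2 + 2y3 + 2y4 ≥ 7
  y1, y2, y3, y4 ≥ 0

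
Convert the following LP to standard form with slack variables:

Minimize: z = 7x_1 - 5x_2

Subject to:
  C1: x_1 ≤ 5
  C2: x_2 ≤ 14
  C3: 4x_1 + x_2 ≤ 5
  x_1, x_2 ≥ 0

min z = 7x_1 - 5x_2

s.t.
  x_1 + s1 = 5
  x_2 + s2 = 14
  4x_1 + x_2 + s3 = 5
  x_1, x_2, s1, s2, s3 ≥ 0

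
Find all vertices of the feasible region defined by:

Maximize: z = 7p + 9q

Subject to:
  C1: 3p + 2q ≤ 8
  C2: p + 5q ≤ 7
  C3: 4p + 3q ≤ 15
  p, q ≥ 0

(0, 0), (2.667, 0), (2, 1), (0, 1.4)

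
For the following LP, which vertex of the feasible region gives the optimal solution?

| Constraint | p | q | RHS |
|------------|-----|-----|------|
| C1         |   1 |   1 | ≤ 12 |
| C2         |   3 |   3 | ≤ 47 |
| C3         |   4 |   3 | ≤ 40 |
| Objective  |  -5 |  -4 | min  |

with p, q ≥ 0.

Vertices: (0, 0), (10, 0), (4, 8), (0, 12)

Evaluate the objective at each vertex of the feasible region:
  z(0, 0) = 0
  z(10, 0) = -50
  z(4, 8) = -52  ←
  z(0, 12) = -48
The minimum is at p = 4, q = 8.

(4, 8)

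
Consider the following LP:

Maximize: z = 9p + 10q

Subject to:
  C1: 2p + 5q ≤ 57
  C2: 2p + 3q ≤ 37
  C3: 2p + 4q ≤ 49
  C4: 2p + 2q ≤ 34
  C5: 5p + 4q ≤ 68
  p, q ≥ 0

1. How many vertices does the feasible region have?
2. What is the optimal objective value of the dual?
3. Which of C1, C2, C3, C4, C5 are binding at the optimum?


1. 5
2. 142
3. C2, C5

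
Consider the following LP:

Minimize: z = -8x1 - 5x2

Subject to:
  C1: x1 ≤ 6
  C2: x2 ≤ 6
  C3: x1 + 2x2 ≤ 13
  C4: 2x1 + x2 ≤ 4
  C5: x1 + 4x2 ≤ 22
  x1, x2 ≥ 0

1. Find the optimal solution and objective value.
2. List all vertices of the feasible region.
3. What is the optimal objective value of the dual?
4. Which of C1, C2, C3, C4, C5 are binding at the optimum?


1. x1 = 0, x2 = 4, z = -20
2. (0, 0), (2, 0), (0, 4)
3. -20
4. C4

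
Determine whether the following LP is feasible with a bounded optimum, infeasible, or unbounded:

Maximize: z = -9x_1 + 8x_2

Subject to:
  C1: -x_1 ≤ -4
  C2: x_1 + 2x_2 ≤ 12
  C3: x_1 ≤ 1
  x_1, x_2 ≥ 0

Infeasible (no feasible solution exists)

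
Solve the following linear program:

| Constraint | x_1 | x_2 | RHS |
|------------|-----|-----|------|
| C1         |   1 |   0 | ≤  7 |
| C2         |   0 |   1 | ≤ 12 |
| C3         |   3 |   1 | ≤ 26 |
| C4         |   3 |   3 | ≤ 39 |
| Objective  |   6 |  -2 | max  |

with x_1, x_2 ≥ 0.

Evaluate the objective at each vertex of the feasible region:
  z(0, 0) = 0
  z(7, 0) = 42  ←
  z(7, 5) = 32
  z(6.5, 6.5) = 26
  z(1, 12) = -18
  z(0, 12) = -24
The maximum is at x_1 = 7, x_2 = 0.

x_1 = 7, x_2 = 0, z = 42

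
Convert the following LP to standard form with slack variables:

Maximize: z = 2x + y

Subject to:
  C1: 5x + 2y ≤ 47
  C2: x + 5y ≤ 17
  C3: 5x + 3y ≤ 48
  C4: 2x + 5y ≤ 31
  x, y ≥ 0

max z = 2x + y

s.t.
  5x + 2y + s1 = 47
  x + 5y + s2 = 17
  5x + 3y + s3 = 48
  2x + 5y + s4 = 31
  x, y, s1, s2, s3, s4 ≥ 0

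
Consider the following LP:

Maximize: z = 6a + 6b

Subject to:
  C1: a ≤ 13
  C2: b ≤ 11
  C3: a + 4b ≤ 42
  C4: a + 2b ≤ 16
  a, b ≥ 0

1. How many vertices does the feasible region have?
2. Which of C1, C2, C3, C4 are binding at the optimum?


1. 4
2. C1, C4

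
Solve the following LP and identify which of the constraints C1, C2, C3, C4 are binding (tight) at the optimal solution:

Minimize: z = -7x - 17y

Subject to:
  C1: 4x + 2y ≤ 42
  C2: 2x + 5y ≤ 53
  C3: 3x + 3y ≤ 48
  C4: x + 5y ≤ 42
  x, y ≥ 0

At x = 7, y = 7, compute slack b - a·x for each constraint:
  C1: 42 − 42 = 0  (binding)
  C2: 53 − 49 = 4  (slack)
  C3: 48 − 42 = 6  (slack)
  C4: 42 − 42 = 0  (binding)

Optimal: x = 7, y = 7
Binding: C1, C4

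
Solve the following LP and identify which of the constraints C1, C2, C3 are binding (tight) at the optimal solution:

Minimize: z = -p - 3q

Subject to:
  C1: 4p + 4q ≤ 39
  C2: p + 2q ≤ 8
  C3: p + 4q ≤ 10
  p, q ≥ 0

At p = 6, q = 1, compute slack b - a·x for each constraint:
  C1: 39 − 28 = 11  (slack)
  C2: 8 − 8 = 0  (binding)
  C3: 10 − 10 = 0  (binding)

Optimal: p = 6, q = 1
Binding: C2, C3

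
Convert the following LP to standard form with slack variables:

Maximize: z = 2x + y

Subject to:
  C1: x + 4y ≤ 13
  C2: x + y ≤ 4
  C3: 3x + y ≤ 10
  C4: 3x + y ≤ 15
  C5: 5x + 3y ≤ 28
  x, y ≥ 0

max z = 2x + y

s.t.
  x + 4y + s1 = 13
  x + y + s2 = 4
  3x + y + s3 = 10
  3x + y + s4 = 15
  5x + 3y + s5 = 28
  x, y, s1, s2, s3, s4, s5 ≥ 0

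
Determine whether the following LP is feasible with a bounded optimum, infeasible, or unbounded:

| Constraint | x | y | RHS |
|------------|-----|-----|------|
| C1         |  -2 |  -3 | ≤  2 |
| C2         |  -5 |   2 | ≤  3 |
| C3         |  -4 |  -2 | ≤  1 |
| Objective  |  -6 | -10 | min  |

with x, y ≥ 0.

Unbounded (objective can decrease without bound)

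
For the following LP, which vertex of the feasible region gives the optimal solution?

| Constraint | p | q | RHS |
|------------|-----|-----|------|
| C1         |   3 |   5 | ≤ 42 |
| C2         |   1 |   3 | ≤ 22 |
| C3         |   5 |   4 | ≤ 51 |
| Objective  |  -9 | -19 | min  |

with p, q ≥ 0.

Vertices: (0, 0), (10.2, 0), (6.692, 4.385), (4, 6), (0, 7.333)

Evaluate the objective at each vertex of the feasible region:
  z(0, 0) = 0
  z(10.2, 0) = -91.8
  z(6.692, 4.385) = -143.5
  z(4, 6) = -150  ←
  z(0, 7.333) = -139.3
The minimum is at p = 4, q = 6.

(4, 6)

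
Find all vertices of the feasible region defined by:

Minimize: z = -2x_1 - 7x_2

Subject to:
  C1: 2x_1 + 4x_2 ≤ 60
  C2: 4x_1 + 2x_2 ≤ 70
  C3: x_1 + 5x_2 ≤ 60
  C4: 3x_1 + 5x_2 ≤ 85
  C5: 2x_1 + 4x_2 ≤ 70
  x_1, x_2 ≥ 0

(0, 0), (17.5, 0), (13.33, 8.333), (10, 10), (0, 12)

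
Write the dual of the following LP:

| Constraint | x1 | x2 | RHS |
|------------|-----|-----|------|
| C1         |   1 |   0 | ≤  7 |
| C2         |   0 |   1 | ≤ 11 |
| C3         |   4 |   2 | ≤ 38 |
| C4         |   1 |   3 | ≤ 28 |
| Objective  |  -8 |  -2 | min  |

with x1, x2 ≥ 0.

Primal min cᵀx s.t. Ax ≤ b, x ≥ 0  →  Dual max −bᵀy s.t. Aᵀy ≥ −c, y ≥ 0.

Maximize: z = -7y1 - 11y2 - 38y3 - 28y4

Subject to:
  y1 + 4y3 + y4 ≥ 8
  y2 + 2y3 + 3y4 ≥ 2
  y1, y2, y3, y4 ≥ 0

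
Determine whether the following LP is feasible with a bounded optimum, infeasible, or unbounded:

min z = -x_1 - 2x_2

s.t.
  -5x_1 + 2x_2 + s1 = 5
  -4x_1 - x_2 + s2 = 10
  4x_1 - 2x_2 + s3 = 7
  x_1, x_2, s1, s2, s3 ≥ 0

Unbounded (objective can decrease without bound)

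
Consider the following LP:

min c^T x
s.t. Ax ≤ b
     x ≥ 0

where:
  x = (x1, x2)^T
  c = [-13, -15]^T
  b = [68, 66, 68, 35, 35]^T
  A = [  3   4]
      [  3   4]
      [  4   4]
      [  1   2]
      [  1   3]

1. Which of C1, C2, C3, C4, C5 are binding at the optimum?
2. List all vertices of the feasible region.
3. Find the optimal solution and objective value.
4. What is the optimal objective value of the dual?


1. C3, C5
2. (0, 0), (17, 0), (8, 9), (0, 11.67)
3. x1 = 8, x2 = 9, z = -239
4. -239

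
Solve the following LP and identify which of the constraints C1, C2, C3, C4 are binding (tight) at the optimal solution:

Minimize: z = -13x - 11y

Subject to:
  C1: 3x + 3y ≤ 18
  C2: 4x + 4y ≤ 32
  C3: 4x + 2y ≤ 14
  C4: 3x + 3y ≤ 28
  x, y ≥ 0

At x = 1, y = 5, compute slack b - a·x for each constraint:
  C1: 18 − 18 = 0  (binding)
  C2: 32 − 24 = 8  (slack)
  C3: 14 − 14 = 0  (binding)
  C4: 28 − 18 = 10  (slack)

Optimal: x = 1, y = 5
Binding: C1, C3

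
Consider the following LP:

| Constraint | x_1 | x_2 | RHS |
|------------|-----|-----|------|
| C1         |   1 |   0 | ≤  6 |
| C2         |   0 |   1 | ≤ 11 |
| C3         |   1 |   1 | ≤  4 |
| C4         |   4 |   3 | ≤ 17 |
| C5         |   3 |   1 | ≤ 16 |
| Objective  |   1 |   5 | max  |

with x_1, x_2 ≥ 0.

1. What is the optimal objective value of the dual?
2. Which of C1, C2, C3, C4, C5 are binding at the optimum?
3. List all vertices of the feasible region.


1. 20
2. C3
3. (0, 0), (4, 0), (0, 4)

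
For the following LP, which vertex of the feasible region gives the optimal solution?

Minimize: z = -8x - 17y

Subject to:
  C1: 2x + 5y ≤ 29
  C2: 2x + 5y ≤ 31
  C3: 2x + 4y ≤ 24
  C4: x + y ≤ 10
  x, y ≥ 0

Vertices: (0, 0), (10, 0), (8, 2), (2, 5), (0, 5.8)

Evaluate the objective at each vertex of the feasible region:
  z(0, 0) = 0
  z(10, 0) = -80
  z(8, 2) = -98
  z(2, 5) = -101  ←
  z(0, 5.8) = -98.6
The minimum is at x = 2, y = 5.

(2, 5)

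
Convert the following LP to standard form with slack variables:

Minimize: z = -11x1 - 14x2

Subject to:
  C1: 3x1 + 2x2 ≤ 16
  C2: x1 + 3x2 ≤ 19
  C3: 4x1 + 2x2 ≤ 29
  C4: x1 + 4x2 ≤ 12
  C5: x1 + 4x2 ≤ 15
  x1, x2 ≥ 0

min z = -11x1 - 14x2

s.t.
  3x1 + 2x2 + s1 = 16
  x1 + 3x2 + s2 = 19
  4x1 + 2x2 + s3 = 29
  x1 + 4x2 + s4 = 12
  x1 + 4x2 + s5 = 15
  x1, x2, s1, s2, s3, s4, s5 ≥ 0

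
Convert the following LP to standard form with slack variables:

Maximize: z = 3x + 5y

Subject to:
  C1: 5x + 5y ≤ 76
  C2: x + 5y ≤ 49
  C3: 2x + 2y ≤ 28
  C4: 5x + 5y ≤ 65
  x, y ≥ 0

max z = 3x + 5y

s.t.
  5x + 5y + s1 = 76
  x + 5y + s2 = 49
  2x + 2y + s3 = 28
  5x + 5y + s4 = 65
  x, y, s1, s2, s3, s4 ≥ 0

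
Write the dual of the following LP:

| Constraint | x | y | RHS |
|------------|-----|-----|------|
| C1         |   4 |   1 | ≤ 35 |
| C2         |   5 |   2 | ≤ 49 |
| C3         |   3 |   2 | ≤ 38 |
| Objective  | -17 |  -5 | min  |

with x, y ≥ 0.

Primal min cᵀx s.t. Ax ≤ b, x ≥ 0  →  Dual max −bᵀy s.t. Aᵀy ≥ −c, y ≥ 0.

Maximize: z = -35y1 - 49y2 - 38y3

Subject to:
  4y1 + 5y2 + 3y3 ≥ 17
  y1 + 2y2 + 2y3 ≥ 5
  y1, y2, y3 ≥ 0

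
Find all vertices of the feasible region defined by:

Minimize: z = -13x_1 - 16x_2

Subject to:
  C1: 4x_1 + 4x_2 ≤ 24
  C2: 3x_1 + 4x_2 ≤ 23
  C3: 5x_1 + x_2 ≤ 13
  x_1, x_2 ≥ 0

(0, 0), (2.6, 0), (1.75, 4.25), (1, 5), (0, 5.75)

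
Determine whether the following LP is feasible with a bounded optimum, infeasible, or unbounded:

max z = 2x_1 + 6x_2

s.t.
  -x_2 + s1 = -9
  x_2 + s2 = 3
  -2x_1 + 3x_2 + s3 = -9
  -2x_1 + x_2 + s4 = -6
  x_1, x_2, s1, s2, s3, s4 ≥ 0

Infeasible (no feasible solution exists)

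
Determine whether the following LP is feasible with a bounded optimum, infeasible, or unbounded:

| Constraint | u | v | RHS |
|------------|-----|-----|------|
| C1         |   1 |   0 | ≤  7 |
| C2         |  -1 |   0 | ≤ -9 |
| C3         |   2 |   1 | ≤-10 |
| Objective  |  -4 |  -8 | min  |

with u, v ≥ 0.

Infeasible (no feasible solution exists)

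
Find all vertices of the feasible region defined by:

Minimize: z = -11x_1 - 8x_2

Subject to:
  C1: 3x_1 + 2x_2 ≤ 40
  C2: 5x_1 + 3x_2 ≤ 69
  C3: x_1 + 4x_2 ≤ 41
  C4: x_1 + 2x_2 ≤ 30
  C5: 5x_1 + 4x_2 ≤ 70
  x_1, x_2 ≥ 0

(0, 0), (13.33, 0), (10, 5), (7.25, 8.438), (0, 10.25)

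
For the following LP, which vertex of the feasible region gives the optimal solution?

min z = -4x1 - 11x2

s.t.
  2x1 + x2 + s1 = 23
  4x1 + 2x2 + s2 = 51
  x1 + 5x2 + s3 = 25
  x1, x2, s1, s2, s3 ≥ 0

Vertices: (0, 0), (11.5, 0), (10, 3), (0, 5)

Evaluate the objective at each vertex of the feasible region:
  z(0, 0) = 0
  z(11.5, 0) = -46
  z(10, 3) = -73  ←
  z(0, 5) = -55
The minimum is at x1 = 10, x2 = 3.

(10, 3)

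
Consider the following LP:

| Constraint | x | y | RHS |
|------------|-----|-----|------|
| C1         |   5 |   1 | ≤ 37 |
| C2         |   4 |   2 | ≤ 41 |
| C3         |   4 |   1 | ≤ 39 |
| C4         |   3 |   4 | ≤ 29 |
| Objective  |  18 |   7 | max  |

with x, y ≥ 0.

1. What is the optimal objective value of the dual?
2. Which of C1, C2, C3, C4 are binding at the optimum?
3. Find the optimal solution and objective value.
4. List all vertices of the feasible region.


1. 140
2. C1, C4
3. x = 7, y = 2, z = 140
4. (0, 0), (7.4, 0), (7, 2), (0, 7.25)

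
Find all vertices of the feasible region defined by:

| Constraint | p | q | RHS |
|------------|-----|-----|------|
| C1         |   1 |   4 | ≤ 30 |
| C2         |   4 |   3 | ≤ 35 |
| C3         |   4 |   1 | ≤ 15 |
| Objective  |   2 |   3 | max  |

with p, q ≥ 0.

(0, 0), (3.75, 0), (2, 7), (0, 7.5)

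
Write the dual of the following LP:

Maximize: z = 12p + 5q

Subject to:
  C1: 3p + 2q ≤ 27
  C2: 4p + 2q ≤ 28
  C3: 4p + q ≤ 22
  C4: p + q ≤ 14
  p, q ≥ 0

Primal max cᵀx s.t. Ax ≤ b, x ≥ 0  →  Dual min bᵀy s.t. Aᵀy ≥ c, y ≥ 0.

Minimize: z = 27y1 + 28y2 + 22y3 + 14y4

Subject to:
  3y1 + 4y2 + 4y3 + y4 ≥ 12
  2y1 + 2y2 + y3 + y4 ≥ 5
  y1, y2, y3, y4 ≥ 0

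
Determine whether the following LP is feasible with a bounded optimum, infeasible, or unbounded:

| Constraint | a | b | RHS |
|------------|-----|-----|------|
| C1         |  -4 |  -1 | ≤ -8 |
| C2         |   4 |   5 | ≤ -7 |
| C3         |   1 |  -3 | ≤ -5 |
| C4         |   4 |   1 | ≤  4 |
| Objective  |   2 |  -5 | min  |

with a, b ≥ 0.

Infeasible (no feasible solution exists)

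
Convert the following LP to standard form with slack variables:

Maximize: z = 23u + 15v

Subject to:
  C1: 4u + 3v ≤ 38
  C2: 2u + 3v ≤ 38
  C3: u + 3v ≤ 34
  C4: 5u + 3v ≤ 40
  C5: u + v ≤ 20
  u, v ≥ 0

max z = 23u + 15v

s.t.
  4u + 3v + s1 = 38
  2u + 3v + s2 = 38
  u + 3v + s3 = 34
  5u + 3v + s4 = 40
  u + v + s5 = 20
  u, v, s1, s2, s3, s4, s5 ≥ 0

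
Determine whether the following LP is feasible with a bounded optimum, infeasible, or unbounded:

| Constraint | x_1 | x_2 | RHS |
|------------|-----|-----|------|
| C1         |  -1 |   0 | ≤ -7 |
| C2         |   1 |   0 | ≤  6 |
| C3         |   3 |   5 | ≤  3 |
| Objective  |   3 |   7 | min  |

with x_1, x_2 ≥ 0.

Infeasible (no feasible solution exists)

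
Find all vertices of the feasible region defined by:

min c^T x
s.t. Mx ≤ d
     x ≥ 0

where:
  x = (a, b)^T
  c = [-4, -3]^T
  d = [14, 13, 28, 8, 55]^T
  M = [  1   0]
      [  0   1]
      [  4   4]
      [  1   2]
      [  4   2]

(0, 0), (7, 0), (6, 1), (0, 4)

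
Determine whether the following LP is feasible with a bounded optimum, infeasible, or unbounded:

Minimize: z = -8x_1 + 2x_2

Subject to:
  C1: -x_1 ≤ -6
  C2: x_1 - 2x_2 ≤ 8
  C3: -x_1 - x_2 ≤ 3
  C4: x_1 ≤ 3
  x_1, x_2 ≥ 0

Infeasible (no feasible solution exists)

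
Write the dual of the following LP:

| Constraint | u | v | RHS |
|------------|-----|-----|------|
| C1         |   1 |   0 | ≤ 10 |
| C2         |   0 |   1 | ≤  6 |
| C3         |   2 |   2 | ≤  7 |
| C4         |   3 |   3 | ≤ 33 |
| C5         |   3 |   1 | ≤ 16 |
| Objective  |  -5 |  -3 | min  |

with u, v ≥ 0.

Primal min cᵀx s.t. Ax ≤ b, x ≥ 0  →  Dual max −bᵀy s.t. Aᵀy ≥ −c, y ≥ 0.

Maximize: z = -10y1 - 6y2 - 7y3 - 33y4 - 16y5

Subject to:
  y1 + 2y3 + 3y4 + 3y5 ≥ 5
  y2 + 2y3 + 3y4 + y5 ≥ 3
  y1, y2, y3, y4, y5 ≥ 0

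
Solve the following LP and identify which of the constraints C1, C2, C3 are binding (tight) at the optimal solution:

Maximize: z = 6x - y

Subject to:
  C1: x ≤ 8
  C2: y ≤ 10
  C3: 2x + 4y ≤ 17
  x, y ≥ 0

At x = 8, y = 0, compute slack b - a·x for each constraint:
  C1: 8 − 8 = 0  (binding)
  C2: 10 − 0 = 10  (slack)
  C3: 17 − 16 = 1  (slack)

Optimal: x = 8, y = 0
Binding: C1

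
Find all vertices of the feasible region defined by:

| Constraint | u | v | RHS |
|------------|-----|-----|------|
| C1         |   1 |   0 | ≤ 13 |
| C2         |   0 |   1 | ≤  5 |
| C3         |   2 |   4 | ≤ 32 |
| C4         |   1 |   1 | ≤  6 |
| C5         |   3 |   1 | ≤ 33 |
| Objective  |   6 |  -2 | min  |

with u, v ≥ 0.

(0, 0), (6, 0), (1, 5), (0, 5)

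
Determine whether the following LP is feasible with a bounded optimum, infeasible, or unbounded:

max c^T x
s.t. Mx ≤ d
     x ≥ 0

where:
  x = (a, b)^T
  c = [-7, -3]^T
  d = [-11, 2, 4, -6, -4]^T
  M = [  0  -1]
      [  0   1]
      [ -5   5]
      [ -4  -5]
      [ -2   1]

Infeasible (no feasible solution exists)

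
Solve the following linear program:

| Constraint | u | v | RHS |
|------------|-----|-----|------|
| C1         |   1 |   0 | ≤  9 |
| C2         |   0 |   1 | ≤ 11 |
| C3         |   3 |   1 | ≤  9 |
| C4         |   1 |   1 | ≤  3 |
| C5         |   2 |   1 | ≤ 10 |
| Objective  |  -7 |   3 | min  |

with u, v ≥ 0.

Evaluate the objective at each vertex of the feasible region:
  z(0, 0) = 0
  z(3, 0) = -21  ←
  z(0, 3) = 9
The minimum is at u = 3, v = 0.

u = 3, v = 0, z = -21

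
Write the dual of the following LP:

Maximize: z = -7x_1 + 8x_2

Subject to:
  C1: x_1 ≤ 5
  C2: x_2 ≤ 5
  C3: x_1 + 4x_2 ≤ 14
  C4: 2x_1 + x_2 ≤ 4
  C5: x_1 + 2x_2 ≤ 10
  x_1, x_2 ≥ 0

Primal max cᵀx s.t. Ax ≤ b, x ≥ 0  →  Dual min bᵀy s.t. Aᵀy ≥ c, y ≥ 0.

Minimize: z = 5y1 + 5y2 + 14y3 + 4y4 + 10y5

Subject to:
  y1 + y3 + 2y4 + y5 ≥ -7
  y2 + 4y3 + y4 + 2y5 ≥ 8
  y1, y2, y3, y4, y5 ≥ 0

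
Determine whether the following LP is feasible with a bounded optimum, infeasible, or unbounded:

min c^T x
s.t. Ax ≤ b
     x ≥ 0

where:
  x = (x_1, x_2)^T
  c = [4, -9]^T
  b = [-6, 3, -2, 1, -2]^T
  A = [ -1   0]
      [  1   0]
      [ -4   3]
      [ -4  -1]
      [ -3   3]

Infeasible (no feasible solution exists)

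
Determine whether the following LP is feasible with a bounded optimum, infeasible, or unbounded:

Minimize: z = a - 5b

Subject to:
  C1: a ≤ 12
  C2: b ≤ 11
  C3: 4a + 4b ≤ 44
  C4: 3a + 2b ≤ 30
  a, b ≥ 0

Feasible with a bounded optimal solution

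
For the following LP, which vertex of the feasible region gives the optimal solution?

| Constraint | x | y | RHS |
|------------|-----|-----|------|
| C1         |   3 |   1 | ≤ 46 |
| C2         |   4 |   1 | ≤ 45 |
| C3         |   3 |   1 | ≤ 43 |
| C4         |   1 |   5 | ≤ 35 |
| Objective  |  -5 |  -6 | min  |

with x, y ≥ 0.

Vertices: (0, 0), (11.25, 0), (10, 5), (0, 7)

Evaluate the objective at each vertex of the feasible region:
  z(0, 0) = 0
  z(11.25, 0) = -56.25
  z(10, 5) = -80  ←
  z(0, 7) = -42
The minimum is at x = 10, y = 5.

(10, 5)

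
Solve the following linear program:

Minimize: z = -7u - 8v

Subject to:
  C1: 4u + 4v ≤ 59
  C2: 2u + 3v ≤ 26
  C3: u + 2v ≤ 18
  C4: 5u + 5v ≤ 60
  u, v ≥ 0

Evaluate the objective at each vertex of the feasible region:
  z(0, 0) = 0
  z(12, 0) = -84
  z(10, 2) = -86  ←
  z(0, 8.667) = -69.33
The minimum is at u = 10, v = 2.

u = 10, v = 2, z = -86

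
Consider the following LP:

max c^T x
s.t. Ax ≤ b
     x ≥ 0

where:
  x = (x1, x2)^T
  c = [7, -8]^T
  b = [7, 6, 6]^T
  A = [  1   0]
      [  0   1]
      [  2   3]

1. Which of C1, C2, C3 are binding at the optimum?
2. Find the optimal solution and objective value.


1. C3
2. x1 = 3, x2 = 0, z = 21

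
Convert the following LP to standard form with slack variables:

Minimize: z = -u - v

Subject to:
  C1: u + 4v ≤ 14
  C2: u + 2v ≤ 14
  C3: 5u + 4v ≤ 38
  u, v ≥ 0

min z = -u - v

s.t.
  u + 4v + s1 = 14
  u + 2v + s2 = 14
  5u + 4v + s3 = 38
  u, v, s1, s2, s3 ≥ 0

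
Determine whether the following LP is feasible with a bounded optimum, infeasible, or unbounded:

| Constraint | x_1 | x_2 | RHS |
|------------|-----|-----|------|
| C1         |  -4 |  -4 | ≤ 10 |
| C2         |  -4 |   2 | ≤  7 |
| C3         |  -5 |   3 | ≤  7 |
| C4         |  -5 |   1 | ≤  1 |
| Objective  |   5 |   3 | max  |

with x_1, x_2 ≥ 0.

Unbounded (objective can increase without bound)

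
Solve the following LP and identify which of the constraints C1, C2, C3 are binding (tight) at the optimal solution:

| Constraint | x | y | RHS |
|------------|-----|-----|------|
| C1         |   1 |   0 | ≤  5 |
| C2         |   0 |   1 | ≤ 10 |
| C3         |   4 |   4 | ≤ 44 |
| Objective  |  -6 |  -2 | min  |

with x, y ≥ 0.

At x = 5, y = 6, compute slack b - a·x for each constraint:
  C1: 5 − 5 = 0  (binding)
  C2: 10 − 6 = 4  (slack)
  C3: 44 − 44 = 0  (binding)

Optimal: x = 5, y = 6
Binding: C1, C3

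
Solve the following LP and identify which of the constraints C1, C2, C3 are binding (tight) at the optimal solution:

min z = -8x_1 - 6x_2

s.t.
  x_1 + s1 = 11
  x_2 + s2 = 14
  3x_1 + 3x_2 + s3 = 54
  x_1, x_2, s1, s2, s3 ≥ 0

At x_1 = 11, x_2 = 7, compute slack b - a·x for each constraint:
  C1: 11 − 11 = 0  (binding)
  C2: 14 − 7 = 7  (slack)
  C3: 54 − 54 = 0  (binding)

Optimal: x_1 = 11, x_2 = 7
Binding: C1, C3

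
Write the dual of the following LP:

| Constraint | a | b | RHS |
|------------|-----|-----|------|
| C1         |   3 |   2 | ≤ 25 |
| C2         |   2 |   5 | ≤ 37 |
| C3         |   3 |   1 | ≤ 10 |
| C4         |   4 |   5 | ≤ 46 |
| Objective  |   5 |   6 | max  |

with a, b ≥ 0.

Primal max cᵀx s.t. Ax ≤ b, x ≥ 0  →  Dual min bᵀy s.t. Aᵀy ≥ c, y ≥ 0.

Minimize: z = 25y1 + 37y2 + 10y3 + 46y4

Subject to:
  3y1 + 2y2 + 3y3 + 4y4 ≥ 5
  2y1 + 5y2 + y3 + 5y4 ≥ 6
  y1, y2, y3, y4 ≥ 0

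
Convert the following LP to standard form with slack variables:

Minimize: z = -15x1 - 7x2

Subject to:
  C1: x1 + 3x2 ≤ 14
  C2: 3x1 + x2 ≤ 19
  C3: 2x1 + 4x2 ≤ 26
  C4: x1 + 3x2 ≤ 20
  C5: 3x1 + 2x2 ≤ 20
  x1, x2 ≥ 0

min z = -15x1 - 7x2

s.t.
  x1 + 3x2 + s1 = 14
  3x1 + x2 + s2 = 19
  2x1 + 4x2 + s3 = 26
  x1 + 3x2 + s4 = 20
  3x1 + 2x2 + s5 = 20
  x1, x2, s1, s2, s3, s4, s5 ≥ 0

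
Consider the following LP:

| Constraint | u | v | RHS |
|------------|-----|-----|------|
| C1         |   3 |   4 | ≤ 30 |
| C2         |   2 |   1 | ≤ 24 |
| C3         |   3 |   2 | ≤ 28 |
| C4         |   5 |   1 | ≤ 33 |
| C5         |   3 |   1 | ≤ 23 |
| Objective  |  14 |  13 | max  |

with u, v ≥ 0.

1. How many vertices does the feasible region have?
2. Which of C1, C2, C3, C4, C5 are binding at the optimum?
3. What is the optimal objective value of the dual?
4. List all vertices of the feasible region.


1. 4
2. C1, C4
3. 123
4. (0, 0), (6.6, 0), (6, 3), (0, 7.5)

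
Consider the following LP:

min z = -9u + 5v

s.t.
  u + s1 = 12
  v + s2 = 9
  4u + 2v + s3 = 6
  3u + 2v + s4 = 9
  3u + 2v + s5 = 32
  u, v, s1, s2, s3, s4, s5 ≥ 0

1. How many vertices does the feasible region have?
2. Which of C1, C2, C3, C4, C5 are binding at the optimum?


1. 3
2. C3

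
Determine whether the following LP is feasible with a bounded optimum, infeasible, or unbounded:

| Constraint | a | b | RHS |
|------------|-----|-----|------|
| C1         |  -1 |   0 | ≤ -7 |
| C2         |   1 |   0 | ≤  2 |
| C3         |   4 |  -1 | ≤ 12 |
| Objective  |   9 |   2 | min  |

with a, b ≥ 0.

Infeasible (no feasible solution exists)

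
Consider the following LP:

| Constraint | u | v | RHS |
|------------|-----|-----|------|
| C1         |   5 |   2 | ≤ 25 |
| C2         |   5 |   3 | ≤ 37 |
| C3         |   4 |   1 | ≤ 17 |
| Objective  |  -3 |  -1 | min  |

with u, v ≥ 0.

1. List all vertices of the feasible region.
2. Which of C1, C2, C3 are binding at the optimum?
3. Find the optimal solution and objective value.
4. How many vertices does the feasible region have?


1. (0, 0), (4.25, 0), (3, 5), (0.2, 12), (0, 12.33)
2. C1, C3
3. u = 3, v = 5, z = -14
4. 5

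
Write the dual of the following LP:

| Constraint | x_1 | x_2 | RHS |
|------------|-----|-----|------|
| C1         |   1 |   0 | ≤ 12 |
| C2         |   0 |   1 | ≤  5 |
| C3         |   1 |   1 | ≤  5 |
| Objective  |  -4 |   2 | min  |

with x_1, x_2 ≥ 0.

Primal min cᵀx s.t. Ax ≤ b, x ≥ 0  →  Dual max −bᵀy s.t. Aᵀy ≥ −c, y ≥ 0.

Maximize: z = -12y1 - 5y2 - 5y3

Subject to:
  y1 + y3 ≥ 4
  y2 + y3 ≥ -2
  y1, y2, y3 ≥ 0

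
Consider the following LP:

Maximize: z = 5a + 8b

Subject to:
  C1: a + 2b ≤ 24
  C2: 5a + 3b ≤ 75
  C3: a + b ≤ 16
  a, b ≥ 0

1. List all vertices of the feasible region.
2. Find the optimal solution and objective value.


1. (0, 0), (15, 0), (13.5, 2.5), (8, 8), (0, 12)
2. a = 8, b = 8, z = 104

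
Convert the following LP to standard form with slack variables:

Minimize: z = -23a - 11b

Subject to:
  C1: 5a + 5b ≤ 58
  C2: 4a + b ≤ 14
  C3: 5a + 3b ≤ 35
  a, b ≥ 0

min z = -23a - 11b

s.t.
  5a + 5b + s1 = 58
  4a + b + s2 = 14
  5a + 3b + s3 = 35
  a, b, s1, s2, s3 ≥ 0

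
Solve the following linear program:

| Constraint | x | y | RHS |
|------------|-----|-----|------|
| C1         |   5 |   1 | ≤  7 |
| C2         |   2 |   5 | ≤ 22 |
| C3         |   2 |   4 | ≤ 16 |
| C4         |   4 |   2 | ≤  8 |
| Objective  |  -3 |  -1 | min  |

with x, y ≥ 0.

Evaluate the objective at each vertex of the feasible region:
  z(0, 0) = 0
  z(1.4, 0) = -4.2
  z(1, 2) = -5  ←
  z(0, 4) = -4
The minimum is at x = 1, y = 2.

x = 1, y = 2, z = -5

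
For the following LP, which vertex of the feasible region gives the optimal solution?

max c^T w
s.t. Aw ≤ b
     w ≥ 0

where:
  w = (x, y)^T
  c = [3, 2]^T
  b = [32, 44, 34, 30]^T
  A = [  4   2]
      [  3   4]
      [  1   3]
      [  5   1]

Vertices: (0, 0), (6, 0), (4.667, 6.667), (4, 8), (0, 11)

Evaluate the objective at each vertex of the feasible region:
  z(0, 0) = 0
  z(6, 0) = 18
  z(4.667, 6.667) = 27.33
  z(4, 8) = 28  ←
  z(0, 11) = 22
The maximum is at x = 4, y = 8.

(4, 8)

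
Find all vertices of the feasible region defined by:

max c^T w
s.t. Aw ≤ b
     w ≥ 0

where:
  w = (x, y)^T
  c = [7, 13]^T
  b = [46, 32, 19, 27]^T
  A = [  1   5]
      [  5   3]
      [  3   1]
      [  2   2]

(0, 0), (6.333, 0), (6.25, 0.25), (1, 9), (0, 9.2)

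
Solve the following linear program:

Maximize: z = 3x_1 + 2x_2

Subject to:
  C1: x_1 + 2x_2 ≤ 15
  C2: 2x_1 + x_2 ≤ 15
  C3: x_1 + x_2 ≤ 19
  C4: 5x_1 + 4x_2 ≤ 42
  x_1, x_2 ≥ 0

Evaluate the objective at each vertex of the feasible region:
  z(0, 0) = 0
  z(7.5, 0) = 22.5
  z(6, 3) = 24  ←
  z(4, 5.5) = 23
  z(0, 7.5) = 15
The maximum is at x_1 = 6, x_2 = 3.

x_1 = 6, x_2 = 3, z = 24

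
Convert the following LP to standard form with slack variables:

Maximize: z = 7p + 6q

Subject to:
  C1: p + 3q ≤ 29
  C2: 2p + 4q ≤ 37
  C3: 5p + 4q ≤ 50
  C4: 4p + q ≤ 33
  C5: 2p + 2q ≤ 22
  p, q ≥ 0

max z = 7p + 6q

s.t.
  p + 3q + s1 = 29
  2p + 4q + s2 = 37
  5p + 4q + s3 = 50
  4p + q + s4 = 33
  2p + 2q + s5 = 22
  p, q, s1, s2, s3, s4, s5 ≥ 0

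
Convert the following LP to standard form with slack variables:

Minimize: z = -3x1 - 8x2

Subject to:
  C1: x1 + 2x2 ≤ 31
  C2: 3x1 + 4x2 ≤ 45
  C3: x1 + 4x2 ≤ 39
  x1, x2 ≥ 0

min z = -3x1 - 8x2

s.t.
  x1 + 2x2 + s1 = 31
  3x1 + 4x2 + s2 = 45
  x1 + 4x2 + s3 = 39
  x1, x2, s1, s2, s3 ≥ 0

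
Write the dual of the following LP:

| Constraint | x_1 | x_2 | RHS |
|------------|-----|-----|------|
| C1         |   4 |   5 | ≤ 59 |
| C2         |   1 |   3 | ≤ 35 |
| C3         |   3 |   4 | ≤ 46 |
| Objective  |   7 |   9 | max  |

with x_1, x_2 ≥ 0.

Primal max cᵀx s.t. Ax ≤ b, x ≥ 0  →  Dual min bᵀy s.t. Aᵀy ≥ c, y ≥ 0.

Minimize: z = 59y1 + 35y2 + 46y3

Subject to:
  4y1 + y2 + 3y3 ≥ 7
  5y1 + 3y2 + 4y3 ≥ 9
  y1, y2, y3 ≥ 0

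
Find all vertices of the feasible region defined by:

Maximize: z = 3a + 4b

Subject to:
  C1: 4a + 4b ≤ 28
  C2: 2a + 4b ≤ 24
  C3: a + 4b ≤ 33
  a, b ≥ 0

(0, 0), (7, 0), (2, 5), (0, 6)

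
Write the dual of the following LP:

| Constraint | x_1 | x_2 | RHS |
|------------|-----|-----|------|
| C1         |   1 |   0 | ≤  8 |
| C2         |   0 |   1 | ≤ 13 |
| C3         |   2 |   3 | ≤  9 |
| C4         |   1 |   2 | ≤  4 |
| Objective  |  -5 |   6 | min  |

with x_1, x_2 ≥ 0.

Primal min cᵀx s.t. Ax ≤ b, x ≥ 0  →  Dual max −bᵀy s.t. Aᵀy ≥ −c, y ≥ 0.

Maximize: z = -8y1 - 13y2 - 9y3 - 4y4

Subject to:
  y1 + 2y3 + y4 ≥ 5
  y2 + 3y3 + 2y4 ≥ -6
  y1, y2, y3, y4 ≥ 0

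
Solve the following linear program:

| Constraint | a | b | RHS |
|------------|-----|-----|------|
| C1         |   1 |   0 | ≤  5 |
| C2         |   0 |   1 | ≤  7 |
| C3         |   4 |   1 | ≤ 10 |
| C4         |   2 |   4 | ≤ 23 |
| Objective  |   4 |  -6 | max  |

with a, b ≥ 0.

Evaluate the objective at each vertex of the feasible region:
  z(0, 0) = 0
  z(2.5, 0) = 10  ←
  z(1.214, 5.143) = -26
  z(0, 5.75) = -34.5
The maximum is at a = 2.5, b = 0.

a = 2.5, b = 0, z = 10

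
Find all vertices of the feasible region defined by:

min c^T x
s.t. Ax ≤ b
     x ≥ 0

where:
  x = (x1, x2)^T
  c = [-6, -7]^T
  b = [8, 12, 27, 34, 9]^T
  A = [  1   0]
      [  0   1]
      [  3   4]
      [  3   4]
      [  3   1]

(0, 0), (3, 0), (1, 6), (0, 6.75)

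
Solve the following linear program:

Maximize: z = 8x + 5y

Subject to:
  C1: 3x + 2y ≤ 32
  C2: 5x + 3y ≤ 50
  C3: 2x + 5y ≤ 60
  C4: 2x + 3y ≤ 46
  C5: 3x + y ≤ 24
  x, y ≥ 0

Evaluate the objective at each vertex of the feasible region:
  z(0, 0) = 0
  z(8, 0) = 64
  z(5.5, 7.5) = 81.5
  z(4, 10) = 82  ←
  z(3.636, 10.55) = 81.82
  z(0, 12) = 60
The maximum is at x = 4, y = 10.

x = 4, y = 10, z = 82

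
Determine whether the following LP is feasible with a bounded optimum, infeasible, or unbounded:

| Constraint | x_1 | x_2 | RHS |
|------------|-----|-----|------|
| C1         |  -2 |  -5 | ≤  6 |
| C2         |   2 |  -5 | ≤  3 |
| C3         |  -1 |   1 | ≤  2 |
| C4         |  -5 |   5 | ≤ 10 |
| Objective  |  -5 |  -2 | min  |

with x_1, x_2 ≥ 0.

Unbounded (objective can decrease without bound)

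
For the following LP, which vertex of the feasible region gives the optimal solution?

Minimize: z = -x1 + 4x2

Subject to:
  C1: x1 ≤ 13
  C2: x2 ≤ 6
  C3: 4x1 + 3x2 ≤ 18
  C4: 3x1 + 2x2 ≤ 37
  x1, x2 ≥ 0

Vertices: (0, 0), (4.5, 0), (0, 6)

Evaluate the objective at each vertex of the feasible region:
  z(0, 0) = 0
  z(4.5, 0) = -4.5  ←
  z(0, 6) = 24
The minimum is at x1 = 4.5, x2 = 0.

(4.5, 0)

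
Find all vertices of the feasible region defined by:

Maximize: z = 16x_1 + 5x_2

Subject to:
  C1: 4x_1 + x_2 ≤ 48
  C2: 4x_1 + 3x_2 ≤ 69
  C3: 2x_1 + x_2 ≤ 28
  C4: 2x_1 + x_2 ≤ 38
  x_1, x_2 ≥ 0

(0, 0), (12, 0), (10, 8), (7.5, 13), (0, 23)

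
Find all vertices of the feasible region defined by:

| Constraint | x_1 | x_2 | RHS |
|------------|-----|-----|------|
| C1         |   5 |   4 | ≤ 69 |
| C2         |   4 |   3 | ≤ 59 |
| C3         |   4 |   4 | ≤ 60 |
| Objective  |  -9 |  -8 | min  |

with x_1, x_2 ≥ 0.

(0, 0), (13.8, 0), (9, 6), (0, 15)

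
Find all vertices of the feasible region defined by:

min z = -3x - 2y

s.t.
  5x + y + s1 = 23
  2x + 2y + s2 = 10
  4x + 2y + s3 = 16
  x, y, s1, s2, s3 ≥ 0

(0, 0), (4, 0), (3, 2), (0, 5)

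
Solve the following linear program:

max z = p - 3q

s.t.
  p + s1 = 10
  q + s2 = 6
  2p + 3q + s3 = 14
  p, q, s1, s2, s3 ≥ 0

Evaluate the objective at each vertex of the feasible region:
  z(0, 0) = 0
  z(7, 0) = 7  ←
  z(0, 4.667) = -14
The maximum is at p = 7, q = 0.

p = 7, q = 0, z = 7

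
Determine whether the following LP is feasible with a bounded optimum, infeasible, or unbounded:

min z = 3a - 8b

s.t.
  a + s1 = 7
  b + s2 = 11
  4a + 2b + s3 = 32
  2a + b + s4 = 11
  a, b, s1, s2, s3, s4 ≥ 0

Feasible with a bounded optimal solution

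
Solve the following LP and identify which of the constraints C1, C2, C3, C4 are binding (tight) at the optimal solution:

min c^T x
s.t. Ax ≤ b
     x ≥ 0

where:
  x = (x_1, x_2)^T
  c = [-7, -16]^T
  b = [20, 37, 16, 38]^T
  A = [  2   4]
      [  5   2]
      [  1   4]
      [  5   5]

At x_1 = 4, x_2 = 3, compute slack b - a·x for each constraint:
  C1: 20 − 20 = 0  (binding)
  C2: 37 − 26 = 11  (slack)
  C3: 16 − 16 = 0  (binding)
  C4: 38 − 35 = 3  (slack)

Optimal: x_1 = 4, x_2 = 3
Binding: C1, C3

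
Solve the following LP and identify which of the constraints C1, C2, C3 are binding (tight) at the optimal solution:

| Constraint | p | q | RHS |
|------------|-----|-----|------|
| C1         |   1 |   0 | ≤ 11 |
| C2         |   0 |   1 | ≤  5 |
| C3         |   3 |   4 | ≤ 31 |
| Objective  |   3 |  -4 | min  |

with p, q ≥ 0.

At p = 0, q = 5, compute slack b - a·x for each constraint:
  C1: 11 − 0 = 11  (slack)
  C2: 5 − 5 = 0  (binding)
  C3: 31 − 20 = 11  (slack)

Optimal: p = 0, q = 5
Binding: C2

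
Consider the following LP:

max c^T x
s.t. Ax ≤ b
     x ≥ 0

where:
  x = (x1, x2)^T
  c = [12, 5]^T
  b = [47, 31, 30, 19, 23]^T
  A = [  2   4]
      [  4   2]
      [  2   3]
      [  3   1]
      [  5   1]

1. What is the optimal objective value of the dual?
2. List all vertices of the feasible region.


1. 76
2. (0, 0), (4.6, 0), (3, 8), (0, 10)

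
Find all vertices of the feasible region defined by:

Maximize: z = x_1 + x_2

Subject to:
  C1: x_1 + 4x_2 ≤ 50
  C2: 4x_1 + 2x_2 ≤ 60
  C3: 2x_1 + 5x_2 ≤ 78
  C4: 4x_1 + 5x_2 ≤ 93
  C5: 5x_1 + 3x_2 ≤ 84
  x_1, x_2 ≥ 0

(0, 0), (15, 0), (10, 10), (0, 12.5)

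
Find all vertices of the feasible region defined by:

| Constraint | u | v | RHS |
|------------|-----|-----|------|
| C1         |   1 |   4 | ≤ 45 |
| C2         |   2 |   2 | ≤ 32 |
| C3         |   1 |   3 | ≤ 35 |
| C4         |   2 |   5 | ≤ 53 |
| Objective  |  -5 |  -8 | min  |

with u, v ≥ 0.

(0, 0), (16, 0), (9, 7), (0, 10.6)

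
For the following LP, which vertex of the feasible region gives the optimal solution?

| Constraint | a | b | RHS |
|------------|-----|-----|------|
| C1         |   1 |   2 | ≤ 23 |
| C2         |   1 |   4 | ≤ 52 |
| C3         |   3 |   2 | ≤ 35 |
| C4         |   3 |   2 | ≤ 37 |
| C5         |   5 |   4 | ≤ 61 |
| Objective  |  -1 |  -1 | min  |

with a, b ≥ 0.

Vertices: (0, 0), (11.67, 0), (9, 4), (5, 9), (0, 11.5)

Evaluate the objective at each vertex of the feasible region:
  z(0, 0) = 0
  z(11.67, 0) = -11.67
  z(9, 4) = -13
  z(5, 9) = -14  ←
  z(0, 11.5) = -11.5
The minimum is at a = 5, b = 9.

(5, 9)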